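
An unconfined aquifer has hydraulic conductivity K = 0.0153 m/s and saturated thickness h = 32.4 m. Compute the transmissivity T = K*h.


Transmissivity is defined as T = K * h.
T = 0.0153 * 32.4
  = 0.4957 m^2/s.

0.4957


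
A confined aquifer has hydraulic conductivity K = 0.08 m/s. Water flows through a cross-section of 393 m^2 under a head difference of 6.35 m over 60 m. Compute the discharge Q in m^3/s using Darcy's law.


Darcy's law: Q = K * A * i, where i = dh/L.
Hydraulic gradient i = 6.35 / 60 = 0.105833.
Q = 0.08 * 393 * 0.105833
  = 3.3274 m^3/s.

3.3274


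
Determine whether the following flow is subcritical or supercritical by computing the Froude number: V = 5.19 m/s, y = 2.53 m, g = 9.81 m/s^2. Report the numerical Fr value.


The Froude number is defined as Fr = V / sqrt(g*y).
g*y = 9.81 * 2.53 = 24.8193.
sqrt(g*y) = sqrt(24.8193) = 4.9819.
Fr = 5.19 / 4.9819 = 1.0418.
Since Fr > 1, the flow is supercritical.

1.0418


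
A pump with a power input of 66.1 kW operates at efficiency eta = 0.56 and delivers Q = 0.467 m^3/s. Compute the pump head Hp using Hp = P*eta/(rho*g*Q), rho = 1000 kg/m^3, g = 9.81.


Pump head formula: Hp = P * eta / (rho * g * Q).
Numerator: P * eta = 66.1 * 1000 * 0.56 = 37016.0 W.
Denominator: rho * g * Q = 1000 * 9.81 * 0.467 = 4581.27.
Hp = 37016.0 / 4581.27 = 8.08 m.

8.08


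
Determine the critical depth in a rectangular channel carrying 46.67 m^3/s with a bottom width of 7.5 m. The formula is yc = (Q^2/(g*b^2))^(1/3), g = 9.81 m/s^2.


Using yc = (Q^2 / (g * b^2))^(1/3):
Q^2 = 46.67^2 = 2178.09.
g * b^2 = 9.81 * 7.5^2 = 9.81 * 56.25 = 551.81.
Q^2 / (g*b^2) = 2178.09 / 551.81 = 3.9472.
yc = 3.9472^(1/3) = 1.5804 m.

1.5804


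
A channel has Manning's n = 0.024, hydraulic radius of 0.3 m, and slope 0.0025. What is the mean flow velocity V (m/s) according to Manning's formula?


Manning's equation gives V = (1/n) * R^(2/3) * S^(1/2).
First, compute R^(2/3) = 0.3^(2/3) = 0.4481.
Next, S^(1/2) = 0.0025^(1/2) = 0.05.
Then 1/n = 1/0.024 = 41.67.
V = 41.67 * 0.4481 * 0.05 = 0.9336 m/s.

0.9336


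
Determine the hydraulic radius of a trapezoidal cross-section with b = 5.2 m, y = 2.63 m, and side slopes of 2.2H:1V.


For a trapezoidal section with side slope z:
A = (b + z*y)*y = (5.2 + 2.2*2.63)*2.63 = 28.893 m^2.
P = b + 2*y*sqrt(1 + z^2) = 5.2 + 2*2.63*sqrt(1 + 2.2^2) = 17.911 m.
R = A/P = 28.893 / 17.911 = 1.6131 m.

1.6131


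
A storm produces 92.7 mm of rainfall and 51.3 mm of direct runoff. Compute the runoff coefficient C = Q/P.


The runoff coefficient C = runoff depth / rainfall depth.
C = 51.3 / 92.7
  = 0.5534.

0.5534


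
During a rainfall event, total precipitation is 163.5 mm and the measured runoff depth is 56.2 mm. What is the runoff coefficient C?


The runoff coefficient C = runoff depth / rainfall depth.
C = 56.2 / 163.5
  = 0.3437.

0.3437


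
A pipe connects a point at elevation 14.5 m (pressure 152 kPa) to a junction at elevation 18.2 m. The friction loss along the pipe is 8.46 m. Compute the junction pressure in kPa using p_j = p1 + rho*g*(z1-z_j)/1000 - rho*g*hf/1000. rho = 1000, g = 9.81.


Junction pressure: p_j = p1 + rho*g*(z1 - z_j)/1000 - rho*g*hf/1000.
Elevation term = 1000*9.81*(14.5 - 18.2)/1000 = -36.297 kPa.
Friction term = 1000*9.81*8.46/1000 = 82.993 kPa.
p_j = 152 + -36.297 - 82.993 = 32.71 kPa.

32.71


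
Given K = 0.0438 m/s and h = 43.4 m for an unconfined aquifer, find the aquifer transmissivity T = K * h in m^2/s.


Transmissivity is defined as T = K * h.
T = 0.0438 * 43.4
  = 1.9009 m^2/s.

1.9009


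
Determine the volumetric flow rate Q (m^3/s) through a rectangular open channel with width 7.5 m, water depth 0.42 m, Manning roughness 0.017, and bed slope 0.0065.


For a rectangular channel, the cross-sectional area A = b * y = 7.5 * 0.42 = 3.15 m^2.
The wetted perimeter P = b + 2y = 7.5 + 2*0.42 = 8.34 m.
Hydraulic radius R = A/P = 3.15/8.34 = 0.3777 m.
Velocity V = (1/n)*R^(2/3)*S^(1/2) = (1/0.017)*0.3777^(2/3)*0.0065^(1/2) = 2.478 m/s.
Discharge Q = A * V = 3.15 * 2.478 = 7.806 m^3/s.

7.806


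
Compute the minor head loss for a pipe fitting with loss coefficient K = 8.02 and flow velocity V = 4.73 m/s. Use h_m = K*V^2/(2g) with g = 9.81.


Minor loss formula: h_m = K * V^2/(2g).
V^2 = 4.73^2 = 22.3729.
V^2/(2g) = 22.3729 / 19.62 = 1.1403 m.
h_m = 8.02 * 1.1403 = 9.1453 m.

9.1453


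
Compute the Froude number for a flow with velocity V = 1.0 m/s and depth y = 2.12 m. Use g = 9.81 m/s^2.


The Froude number is defined as Fr = V / sqrt(g*y).
g*y = 9.81 * 2.12 = 20.7972.
sqrt(g*y) = sqrt(20.7972) = 4.5604.
Fr = 1.0 / 4.5604 = 0.2193.

0.2193


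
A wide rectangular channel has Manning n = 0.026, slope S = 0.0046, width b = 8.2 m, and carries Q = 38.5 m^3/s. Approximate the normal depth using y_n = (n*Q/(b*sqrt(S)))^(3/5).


We use the wide-channel approximation y_n = (n*Q/(b*sqrt(S)))^(3/5).
sqrt(S) = sqrt(0.0046) = 0.067823.
Numerator: n*Q = 0.026 * 38.5 = 1.001.
Denominator: b*sqrt(S) = 8.2 * 0.067823 = 0.556149.
arg = 1.7999.
y_n = 1.7999^(3/5) = 1.4228 m.

1.4228


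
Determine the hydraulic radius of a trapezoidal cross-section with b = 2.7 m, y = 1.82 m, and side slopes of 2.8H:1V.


For a trapezoidal section with side slope z:
A = (b + z*y)*y = (2.7 + 2.8*1.82)*1.82 = 14.189 m^2.
P = b + 2*y*sqrt(1 + z^2) = 2.7 + 2*1.82*sqrt(1 + 2.8^2) = 13.522 m.
R = A/P = 14.189 / 13.522 = 1.0493 m.

1.0493


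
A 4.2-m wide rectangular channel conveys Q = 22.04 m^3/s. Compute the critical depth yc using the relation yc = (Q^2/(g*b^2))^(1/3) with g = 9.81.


Using yc = (Q^2 / (g * b^2))^(1/3):
Q^2 = 22.04^2 = 485.76.
g * b^2 = 9.81 * 4.2^2 = 9.81 * 17.64 = 173.05.
Q^2 / (g*b^2) = 485.76 / 173.05 = 2.807.
yc = 2.807^(1/3) = 1.4106 m.

1.4106


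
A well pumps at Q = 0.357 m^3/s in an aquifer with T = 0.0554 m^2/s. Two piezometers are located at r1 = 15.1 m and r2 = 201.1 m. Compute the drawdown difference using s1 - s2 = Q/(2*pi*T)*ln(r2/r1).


Thiem equation: s1 - s2 = Q/(2*pi*T) * ln(r2/r1).
ln(r2/r1) = ln(201.1/15.1) = 2.5891.
Q/(2*pi*T) = 0.357 / (2*pi*0.0554) = 0.357 / 0.3481 = 1.0256.
s1 - s2 = 1.0256 * 2.5891 = 2.6554 m.

2.6554


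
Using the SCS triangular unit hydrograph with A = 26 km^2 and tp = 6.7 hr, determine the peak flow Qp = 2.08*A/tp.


SCS formula: Qp = 2.08 * A / tp.
Qp = 2.08 * 26 / 6.7
   = 54.08 / 6.7
   = 8.07 m^3/s per cm.

8.07


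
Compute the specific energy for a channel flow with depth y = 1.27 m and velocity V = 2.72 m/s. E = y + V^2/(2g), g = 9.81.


Specific energy E = y + V^2/(2g).
Velocity head = V^2/(2g) = 2.72^2 / (2*9.81) = 7.3984 / 19.62 = 0.3771 m.
E = 1.27 + 0.3771 = 1.6471 m.

1.6471


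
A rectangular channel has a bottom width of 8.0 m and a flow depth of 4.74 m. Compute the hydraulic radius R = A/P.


For a rectangular section:
Flow area A = b * y = 8.0 * 4.74 = 37.92 m^2.
Wetted perimeter P = b + 2y = 8.0 + 2*4.74 = 17.48 m.
Hydraulic radius R = A/P = 37.92 / 17.48 = 2.1693 m.

2.1693


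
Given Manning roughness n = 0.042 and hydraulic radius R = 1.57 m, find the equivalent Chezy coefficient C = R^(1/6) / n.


The Chezy coefficient relates to Manning's n through C = R^(1/6) / n.
R^(1/6) = 1.57^(1/6) = 1.078077.
C = 1.078077 / 0.042 = 25.67 m^(1/2)/s.

25.67


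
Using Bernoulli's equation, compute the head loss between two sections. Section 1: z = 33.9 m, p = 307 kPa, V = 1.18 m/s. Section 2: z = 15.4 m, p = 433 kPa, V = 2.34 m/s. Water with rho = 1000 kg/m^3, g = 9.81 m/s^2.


Total head at each section: H = z + p/(rho*g) + V^2/(2g).
H1 = 33.9 + 307*1000/(1000*9.81) + 1.18^2/(2*9.81)
   = 33.9 + 31.295 + 0.071
   = 65.266 m.
H2 = 15.4 + 433*1000/(1000*9.81) + 2.34^2/(2*9.81)
   = 15.4 + 44.139 + 0.2791
   = 59.818 m.
h_L = H1 - H2 = 65.266 - 59.818 = 5.448 m.

5.448


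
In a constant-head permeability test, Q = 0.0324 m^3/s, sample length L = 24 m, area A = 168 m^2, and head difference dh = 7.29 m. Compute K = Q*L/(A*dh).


From K = Q*L / (A*dh):
Numerator: Q*L = 0.0324 * 24 = 0.7776.
Denominator: A*dh = 168 * 7.29 = 1224.72.
K = 0.7776 / 1224.72 = 0.000635 m/s.

0.000635


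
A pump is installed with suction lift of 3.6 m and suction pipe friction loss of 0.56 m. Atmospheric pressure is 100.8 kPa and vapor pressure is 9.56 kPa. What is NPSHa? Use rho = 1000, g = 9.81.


NPSHa = p_atm/(rho*g) - z_s - hf_s - p_vap/(rho*g).
p_atm/(rho*g) = 100.8*1000 / (1000*9.81) = 10.275 m.
p_vap/(rho*g) = 9.56*1000 / (1000*9.81) = 0.975 m.
NPSHa = 10.275 - 3.6 - 0.56 - 0.975
      = 5.14 m.

5.14


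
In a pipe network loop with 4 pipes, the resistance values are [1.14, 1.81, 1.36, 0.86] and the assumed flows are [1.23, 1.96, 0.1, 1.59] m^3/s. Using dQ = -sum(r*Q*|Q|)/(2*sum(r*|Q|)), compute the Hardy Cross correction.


Numerator terms (r*Q*|Q|): 1.14*1.23*|1.23| = 1.7247; 1.81*1.96*|1.96| = 6.9533; 1.36*0.1*|0.1| = 0.0136; 0.86*1.59*|1.59| = 2.1742.
Sum of numerator = 10.8658.
Denominator terms (r*|Q|): 1.14*|1.23| = 1.4022; 1.81*|1.96| = 3.5476; 1.36*|0.1| = 0.136; 0.86*|1.59| = 1.3674.
2 * sum of denominator = 2 * 6.4532 = 12.9064.
dQ = -10.8658 / 12.9064 = -0.8419 m^3/s.

-0.8419


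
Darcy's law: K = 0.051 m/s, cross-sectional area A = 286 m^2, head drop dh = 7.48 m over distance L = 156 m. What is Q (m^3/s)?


Darcy's law: Q = K * A * i, where i = dh/L.
Hydraulic gradient i = 7.48 / 156 = 0.047949.
Q = 0.051 * 286 * 0.047949
  = 0.6994 m^3/s.

0.6994


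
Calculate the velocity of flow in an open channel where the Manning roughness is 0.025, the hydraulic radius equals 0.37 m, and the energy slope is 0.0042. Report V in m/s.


Manning's equation gives V = (1/n) * R^(2/3) * S^(1/2).
First, compute R^(2/3) = 0.37^(2/3) = 0.5154.
Next, S^(1/2) = 0.0042^(1/2) = 0.064807.
Then 1/n = 1/0.025 = 40.0.
V = 40.0 * 0.5154 * 0.064807 = 1.336 m/s.

1.336


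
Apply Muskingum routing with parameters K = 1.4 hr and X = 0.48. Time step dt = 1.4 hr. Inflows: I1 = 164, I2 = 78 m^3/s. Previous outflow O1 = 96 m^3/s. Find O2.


Muskingum coefficients:
denom = 2*K*(1-X) + dt = 2*1.4*(1-0.48) + 1.4 = 2.856.
C0 = (dt - 2*K*X)/denom = (1.4 - 2*1.4*0.48)/2.856 = 0.0196.
C1 = (dt + 2*K*X)/denom = (1.4 + 2*1.4*0.48)/2.856 = 0.9608.
C2 = (2*K*(1-X) - dt)/denom = 0.0196.
O2 = C0*I2 + C1*I1 + C2*O1
   = 0.0196*78 + 0.9608*164 + 0.0196*96
   = 160.98 m^3/s.

160.98


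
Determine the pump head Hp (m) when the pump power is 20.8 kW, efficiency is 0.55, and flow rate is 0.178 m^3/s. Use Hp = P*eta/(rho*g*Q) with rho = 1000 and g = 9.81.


Pump head formula: Hp = P * eta / (rho * g * Q).
Numerator: P * eta = 20.8 * 1000 * 0.55 = 11440.0 W.
Denominator: rho * g * Q = 1000 * 9.81 * 0.178 = 1746.18.
Hp = 11440.0 / 1746.18 = 6.55 m.

6.55


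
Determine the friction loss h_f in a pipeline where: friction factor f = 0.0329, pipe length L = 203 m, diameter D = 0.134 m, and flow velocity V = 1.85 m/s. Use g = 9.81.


Darcy-Weisbach equation: h_f = f * (L/D) * V^2/(2g).
f * L/D = 0.0329 * 203/0.134 = 49.841.
V^2/(2g) = 1.85^2 / (2*9.81) = 3.4225 / 19.62 = 0.1744 m.
h_f = 49.841 * 0.1744 = 8.694 m.

8.694


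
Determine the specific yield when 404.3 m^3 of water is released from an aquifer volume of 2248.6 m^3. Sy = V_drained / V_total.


Specific yield Sy = Volume drained / Total volume.
Sy = 404.3 / 2248.6
   = 0.1798.

0.1798


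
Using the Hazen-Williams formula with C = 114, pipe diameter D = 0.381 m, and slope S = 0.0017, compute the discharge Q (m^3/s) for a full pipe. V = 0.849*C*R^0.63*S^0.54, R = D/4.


For a full circular pipe, R = D/4 = 0.381/4 = 0.0953 m.
V = 0.849 * 114 * 0.0953^0.63 * 0.0017^0.54
  = 0.849 * 114 * 0.227345 * 0.031948
  = 0.703 m/s.
Pipe area A = pi*D^2/4 = pi*0.381^2/4 = 0.114 m^2.
Q = A * V = 0.114 * 0.703 = 0.0801 m^3/s.

0.0801


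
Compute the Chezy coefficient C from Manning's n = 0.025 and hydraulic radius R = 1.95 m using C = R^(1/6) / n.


The Chezy coefficient relates to Manning's n through C = R^(1/6) / n.
R^(1/6) = 1.95^(1/6) = 1.117736.
C = 1.117736 / 0.025 = 44.71 m^(1/2)/s.

44.71


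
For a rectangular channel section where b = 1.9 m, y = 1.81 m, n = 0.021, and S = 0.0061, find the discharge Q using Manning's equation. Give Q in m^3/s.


For a rectangular channel, the cross-sectional area A = b * y = 1.9 * 1.81 = 3.44 m^2.
The wetted perimeter P = b + 2y = 1.9 + 2*1.81 = 5.52 m.
Hydraulic radius R = A/P = 3.44/5.52 = 0.623 m.
Velocity V = (1/n)*R^(2/3)*S^(1/2) = (1/0.021)*0.623^(2/3)*0.0061^(1/2) = 2.7129 m/s.
Discharge Q = A * V = 3.44 * 2.7129 = 9.33 m^3/s.

9.33


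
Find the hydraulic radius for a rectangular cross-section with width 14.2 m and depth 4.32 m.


For a rectangular section:
Flow area A = b * y = 14.2 * 4.32 = 61.34 m^2.
Wetted perimeter P = b + 2y = 14.2 + 2*4.32 = 22.84 m.
Hydraulic radius R = A/P = 61.34 / 22.84 = 2.6858 m.

2.6858


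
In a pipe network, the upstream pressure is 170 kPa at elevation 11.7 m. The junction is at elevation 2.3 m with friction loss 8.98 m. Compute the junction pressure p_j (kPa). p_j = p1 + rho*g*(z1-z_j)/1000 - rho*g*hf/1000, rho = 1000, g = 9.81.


Junction pressure: p_j = p1 + rho*g*(z1 - z_j)/1000 - rho*g*hf/1000.
Elevation term = 1000*9.81*(11.7 - 2.3)/1000 = 92.214 kPa.
Friction term = 1000*9.81*8.98/1000 = 88.094 kPa.
p_j = 170 + 92.214 - 88.094 = 174.12 kPa.

174.12


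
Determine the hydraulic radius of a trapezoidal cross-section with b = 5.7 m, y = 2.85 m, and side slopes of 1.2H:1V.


For a trapezoidal section with side slope z:
A = (b + z*y)*y = (5.7 + 1.2*2.85)*2.85 = 25.992 m^2.
P = b + 2*y*sqrt(1 + z^2) = 5.7 + 2*2.85*sqrt(1 + 1.2^2) = 14.604 m.
R = A/P = 25.992 / 14.604 = 1.7798 m.

1.7798


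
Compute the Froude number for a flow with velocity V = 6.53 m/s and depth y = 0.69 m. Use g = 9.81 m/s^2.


The Froude number is defined as Fr = V / sqrt(g*y).
g*y = 9.81 * 0.69 = 6.7689.
sqrt(g*y) = sqrt(6.7689) = 2.6017.
Fr = 6.53 / 2.6017 = 2.5099.

2.5099


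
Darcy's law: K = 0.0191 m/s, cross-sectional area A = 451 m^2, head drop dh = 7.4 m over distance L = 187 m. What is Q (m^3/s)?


Darcy's law: Q = K * A * i, where i = dh/L.
Hydraulic gradient i = 7.4 / 187 = 0.039572.
Q = 0.0191 * 451 * 0.039572
  = 0.3409 m^3/s.

0.3409


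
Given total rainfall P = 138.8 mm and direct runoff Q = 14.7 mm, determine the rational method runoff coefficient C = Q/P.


The runoff coefficient C = runoff depth / rainfall depth.
C = 14.7 / 138.8
  = 0.1059.

0.1059


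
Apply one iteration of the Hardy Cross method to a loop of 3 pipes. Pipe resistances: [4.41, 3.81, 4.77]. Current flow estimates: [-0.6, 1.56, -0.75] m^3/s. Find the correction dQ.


Numerator terms (r*Q*|Q|): 4.41*-0.6*|-0.6| = -1.5876; 3.81*1.56*|1.56| = 9.272; 4.77*-0.75*|-0.75| = -2.6831.
Sum of numerator = 5.0013.
Denominator terms (r*|Q|): 4.41*|-0.6| = 2.646; 3.81*|1.56| = 5.9436; 4.77*|-0.75| = 3.5775.
2 * sum of denominator = 2 * 12.1671 = 24.3342.
dQ = -5.0013 / 24.3342 = -0.2055 m^3/s.

-0.2055


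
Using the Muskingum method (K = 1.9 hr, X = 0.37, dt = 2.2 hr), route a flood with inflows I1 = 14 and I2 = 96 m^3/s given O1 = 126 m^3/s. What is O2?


Muskingum coefficients:
denom = 2*K*(1-X) + dt = 2*1.9*(1-0.37) + 2.2 = 4.594.
C0 = (dt - 2*K*X)/denom = (2.2 - 2*1.9*0.37)/4.594 = 0.1728.
C1 = (dt + 2*K*X)/denom = (2.2 + 2*1.9*0.37)/4.594 = 0.7849.
C2 = (2*K*(1-X) - dt)/denom = 0.0422.
O2 = C0*I2 + C1*I1 + C2*O1
   = 0.1728*96 + 0.7849*14 + 0.0422*126
   = 32.9 m^3/s.

32.9


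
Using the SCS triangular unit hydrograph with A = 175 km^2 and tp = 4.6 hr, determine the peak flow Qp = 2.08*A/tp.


SCS formula: Qp = 2.08 * A / tp.
Qp = 2.08 * 175 / 4.6
   = 364.0 / 4.6
   = 79.13 m^3/s per cm.

79.13


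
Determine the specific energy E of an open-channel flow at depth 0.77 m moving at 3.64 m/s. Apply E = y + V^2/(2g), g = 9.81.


Specific energy E = y + V^2/(2g).
Velocity head = V^2/(2g) = 3.64^2 / (2*9.81) = 13.2496 / 19.62 = 0.6753 m.
E = 0.77 + 0.6753 = 1.4453 m.

1.4453


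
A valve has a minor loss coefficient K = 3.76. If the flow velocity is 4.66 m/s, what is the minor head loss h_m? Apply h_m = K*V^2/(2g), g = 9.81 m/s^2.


Minor loss formula: h_m = K * V^2/(2g).
V^2 = 4.66^2 = 21.7156.
V^2/(2g) = 21.7156 / 19.62 = 1.1068 m.
h_m = 3.76 * 1.1068 = 4.1616 m.

4.1616


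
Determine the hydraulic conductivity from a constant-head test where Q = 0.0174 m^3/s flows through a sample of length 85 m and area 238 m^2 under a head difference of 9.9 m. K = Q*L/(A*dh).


From K = Q*L / (A*dh):
Numerator: Q*L = 0.0174 * 85 = 1.479.
Denominator: A*dh = 238 * 9.9 = 2356.2.
K = 1.479 / 2356.2 = 0.000628 m/s.

0.000628


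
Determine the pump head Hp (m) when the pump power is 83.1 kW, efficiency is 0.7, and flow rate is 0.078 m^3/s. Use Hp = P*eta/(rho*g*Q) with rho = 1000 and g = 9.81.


Pump head formula: Hp = P * eta / (rho * g * Q).
Numerator: P * eta = 83.1 * 1000 * 0.7 = 58170.0 W.
Denominator: rho * g * Q = 1000 * 9.81 * 0.078 = 765.18.
Hp = 58170.0 / 765.18 = 76.02 m.

76.02


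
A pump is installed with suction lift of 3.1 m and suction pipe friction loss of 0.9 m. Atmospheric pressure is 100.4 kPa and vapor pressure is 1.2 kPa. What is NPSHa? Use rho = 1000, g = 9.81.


NPSHa = p_atm/(rho*g) - z_s - hf_s - p_vap/(rho*g).
p_atm/(rho*g) = 100.4*1000 / (1000*9.81) = 10.234 m.
p_vap/(rho*g) = 1.2*1000 / (1000*9.81) = 0.122 m.
NPSHa = 10.234 - 3.1 - 0.9 - 0.122
      = 6.11 m.

6.11


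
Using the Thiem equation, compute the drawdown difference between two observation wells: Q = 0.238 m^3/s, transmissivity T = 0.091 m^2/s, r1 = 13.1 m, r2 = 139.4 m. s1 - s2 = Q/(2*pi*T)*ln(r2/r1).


Thiem equation: s1 - s2 = Q/(2*pi*T) * ln(r2/r1).
ln(r2/r1) = ln(139.4/13.1) = 2.3647.
Q/(2*pi*T) = 0.238 / (2*pi*0.091) = 0.238 / 0.5718 = 0.4163.
s1 - s2 = 0.4163 * 2.3647 = 0.9843 m.

0.9843


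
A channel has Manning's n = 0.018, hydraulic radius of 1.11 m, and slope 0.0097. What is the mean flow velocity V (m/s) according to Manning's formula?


Manning's equation gives V = (1/n) * R^(2/3) * S^(1/2).
First, compute R^(2/3) = 1.11^(2/3) = 1.0721.
Next, S^(1/2) = 0.0097^(1/2) = 0.098489.
Then 1/n = 1/0.018 = 55.56.
V = 55.56 * 1.0721 * 0.098489 = 5.8658 m/s.

5.8658


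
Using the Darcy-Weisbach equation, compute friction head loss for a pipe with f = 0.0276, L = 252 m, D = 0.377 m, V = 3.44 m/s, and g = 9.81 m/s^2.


Darcy-Weisbach equation: h_f = f * (L/D) * V^2/(2g).
f * L/D = 0.0276 * 252/0.377 = 18.4488.
V^2/(2g) = 3.44^2 / (2*9.81) = 11.8336 / 19.62 = 0.6031 m.
h_f = 18.4488 * 0.6031 = 11.127 m.

11.127


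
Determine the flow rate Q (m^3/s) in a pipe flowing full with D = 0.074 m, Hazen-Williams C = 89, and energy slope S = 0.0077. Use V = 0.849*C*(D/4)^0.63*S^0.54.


For a full circular pipe, R = D/4 = 0.074/4 = 0.0185 m.
V = 0.849 * 89 * 0.0185^0.63 * 0.0077^0.54
  = 0.849 * 89 * 0.080969 * 0.072228
  = 0.4419 m/s.
Pipe area A = pi*D^2/4 = pi*0.074^2/4 = 0.0043 m^2.
Q = A * V = 0.0043 * 0.4419 = 0.0019 m^3/s.

0.0019


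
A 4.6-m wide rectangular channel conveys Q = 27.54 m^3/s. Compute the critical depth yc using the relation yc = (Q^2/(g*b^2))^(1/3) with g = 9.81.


Using yc = (Q^2 / (g * b^2))^(1/3):
Q^2 = 27.54^2 = 758.45.
g * b^2 = 9.81 * 4.6^2 = 9.81 * 21.16 = 207.58.
Q^2 / (g*b^2) = 758.45 / 207.58 = 3.6538.
yc = 3.6538^(1/3) = 1.5402 m.

1.5402


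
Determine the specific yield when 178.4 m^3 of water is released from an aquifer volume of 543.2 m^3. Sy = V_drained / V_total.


Specific yield Sy = Volume drained / Total volume.
Sy = 178.4 / 543.2
   = 0.3284.

0.3284


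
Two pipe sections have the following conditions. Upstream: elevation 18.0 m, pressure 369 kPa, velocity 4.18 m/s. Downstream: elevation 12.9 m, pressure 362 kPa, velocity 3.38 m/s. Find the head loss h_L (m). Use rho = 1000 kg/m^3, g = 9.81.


Total head at each section: H = z + p/(rho*g) + V^2/(2g).
H1 = 18.0 + 369*1000/(1000*9.81) + 4.18^2/(2*9.81)
   = 18.0 + 37.615 + 0.8905
   = 56.505 m.
H2 = 12.9 + 362*1000/(1000*9.81) + 3.38^2/(2*9.81)
   = 12.9 + 36.901 + 0.5823
   = 50.383 m.
h_L = H1 - H2 = 56.505 - 50.383 = 6.122 m.

6.122


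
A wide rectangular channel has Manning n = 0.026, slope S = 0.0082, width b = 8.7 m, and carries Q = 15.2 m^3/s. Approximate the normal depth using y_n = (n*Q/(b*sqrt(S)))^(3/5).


We use the wide-channel approximation y_n = (n*Q/(b*sqrt(S)))^(3/5).
sqrt(S) = sqrt(0.0082) = 0.090554.
Numerator: n*Q = 0.026 * 15.2 = 0.3952.
Denominator: b*sqrt(S) = 8.7 * 0.090554 = 0.78782.
arg = 0.5016.
y_n = 0.5016^(3/5) = 0.6611 m.

0.6611


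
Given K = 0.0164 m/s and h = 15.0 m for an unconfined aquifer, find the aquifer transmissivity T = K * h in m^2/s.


Transmissivity is defined as T = K * h.
T = 0.0164 * 15.0
  = 0.246 m^2/s.

0.246


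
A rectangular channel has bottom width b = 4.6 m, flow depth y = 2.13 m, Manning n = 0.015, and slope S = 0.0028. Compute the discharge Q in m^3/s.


For a rectangular channel, the cross-sectional area A = b * y = 4.6 * 2.13 = 9.8 m^2.
The wetted perimeter P = b + 2y = 4.6 + 2*2.13 = 8.86 m.
Hydraulic radius R = A/P = 9.8/8.86 = 1.1059 m.
Velocity V = (1/n)*R^(2/3)*S^(1/2) = (1/0.015)*1.1059^(2/3)*0.0028^(1/2) = 3.7725 m/s.
Discharge Q = A * V = 9.8 * 3.7725 = 36.962 m^3/s.

36.962


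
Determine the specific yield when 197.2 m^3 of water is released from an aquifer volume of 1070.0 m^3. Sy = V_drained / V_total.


Specific yield Sy = Volume drained / Total volume.
Sy = 197.2 / 1070.0
   = 0.1843.

0.1843


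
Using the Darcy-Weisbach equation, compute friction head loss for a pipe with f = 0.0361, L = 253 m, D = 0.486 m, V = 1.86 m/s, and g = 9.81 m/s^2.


Darcy-Weisbach equation: h_f = f * (L/D) * V^2/(2g).
f * L/D = 0.0361 * 253/0.486 = 18.7928.
V^2/(2g) = 1.86^2 / (2*9.81) = 3.4596 / 19.62 = 0.1763 m.
h_f = 18.7928 * 0.1763 = 3.314 m.

3.314


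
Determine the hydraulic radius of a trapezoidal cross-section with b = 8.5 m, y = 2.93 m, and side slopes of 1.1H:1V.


For a trapezoidal section with side slope z:
A = (b + z*y)*y = (8.5 + 1.1*2.93)*2.93 = 34.348 m^2.
P = b + 2*y*sqrt(1 + z^2) = 8.5 + 2*2.93*sqrt(1 + 1.1^2) = 17.212 m.
R = A/P = 34.348 / 17.212 = 1.9957 m.

1.9957


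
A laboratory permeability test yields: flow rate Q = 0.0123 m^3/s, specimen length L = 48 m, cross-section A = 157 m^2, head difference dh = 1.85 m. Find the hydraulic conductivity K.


From K = Q*L / (A*dh):
Numerator: Q*L = 0.0123 * 48 = 0.5904.
Denominator: A*dh = 157 * 1.85 = 290.45.
K = 0.5904 / 290.45 = 0.002033 m/s.

0.002033


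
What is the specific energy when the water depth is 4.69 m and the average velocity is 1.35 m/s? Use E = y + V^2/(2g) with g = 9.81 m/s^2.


Specific energy E = y + V^2/(2g).
Velocity head = V^2/(2g) = 1.35^2 / (2*9.81) = 1.8225 / 19.62 = 0.0929 m.
E = 4.69 + 0.0929 = 4.7829 m.

4.7829


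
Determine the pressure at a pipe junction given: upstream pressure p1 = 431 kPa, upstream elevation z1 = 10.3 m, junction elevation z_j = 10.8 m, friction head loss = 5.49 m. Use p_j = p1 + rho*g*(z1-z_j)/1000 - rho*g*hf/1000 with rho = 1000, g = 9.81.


Junction pressure: p_j = p1 + rho*g*(z1 - z_j)/1000 - rho*g*hf/1000.
Elevation term = 1000*9.81*(10.3 - 10.8)/1000 = -4.905 kPa.
Friction term = 1000*9.81*5.49/1000 = 53.857 kPa.
p_j = 431 + -4.905 - 53.857 = 372.24 kPa.

372.24


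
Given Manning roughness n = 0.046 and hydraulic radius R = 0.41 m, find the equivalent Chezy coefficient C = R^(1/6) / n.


The Chezy coefficient relates to Manning's n through C = R^(1/6) / n.
R^(1/6) = 0.41^(1/6) = 0.861914.
C = 0.861914 / 0.046 = 18.74 m^(1/2)/s.

18.74


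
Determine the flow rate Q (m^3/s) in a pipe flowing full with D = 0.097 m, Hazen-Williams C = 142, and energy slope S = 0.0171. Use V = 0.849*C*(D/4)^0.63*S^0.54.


For a full circular pipe, R = D/4 = 0.097/4 = 0.0243 m.
V = 0.849 * 142 * 0.0243^0.63 * 0.0171^0.54
  = 0.849 * 142 * 0.096021 * 0.111127
  = 1.2864 m/s.
Pipe area A = pi*D^2/4 = pi*0.097^2/4 = 0.0074 m^2.
Q = A * V = 0.0074 * 1.2864 = 0.0095 m^3/s.

0.0095


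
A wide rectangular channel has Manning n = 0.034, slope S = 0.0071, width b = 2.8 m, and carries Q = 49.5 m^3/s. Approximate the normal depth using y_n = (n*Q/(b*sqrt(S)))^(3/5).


We use the wide-channel approximation y_n = (n*Q/(b*sqrt(S)))^(3/5).
sqrt(S) = sqrt(0.0071) = 0.084261.
Numerator: n*Q = 0.034 * 49.5 = 1.683.
Denominator: b*sqrt(S) = 2.8 * 0.084261 = 0.235931.
arg = 7.1334.
y_n = 7.1334^(3/5) = 3.2507 m.

3.2507


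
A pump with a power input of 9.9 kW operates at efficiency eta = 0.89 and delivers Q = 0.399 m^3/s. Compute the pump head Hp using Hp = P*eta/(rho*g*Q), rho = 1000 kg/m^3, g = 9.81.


Pump head formula: Hp = P * eta / (rho * g * Q).
Numerator: P * eta = 9.9 * 1000 * 0.89 = 8811.0 W.
Denominator: rho * g * Q = 1000 * 9.81 * 0.399 = 3914.19.
Hp = 8811.0 / 3914.19 = 2.25 m.

2.25


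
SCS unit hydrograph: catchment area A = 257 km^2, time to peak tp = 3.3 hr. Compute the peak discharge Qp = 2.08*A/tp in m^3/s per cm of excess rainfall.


SCS formula: Qp = 2.08 * A / tp.
Qp = 2.08 * 257 / 3.3
   = 534.56 / 3.3
   = 161.99 m^3/s per cm.

161.99


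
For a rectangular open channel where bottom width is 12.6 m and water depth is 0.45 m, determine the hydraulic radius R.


For a rectangular section:
Flow area A = b * y = 12.6 * 0.45 = 5.67 m^2.
Wetted perimeter P = b + 2y = 12.6 + 2*0.45 = 13.5 m.
Hydraulic radius R = A/P = 5.67 / 13.5 = 0.42 m.

0.42


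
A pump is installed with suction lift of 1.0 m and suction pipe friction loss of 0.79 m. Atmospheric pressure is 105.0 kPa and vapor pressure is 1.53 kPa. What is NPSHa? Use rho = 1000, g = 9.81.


NPSHa = p_atm/(rho*g) - z_s - hf_s - p_vap/(rho*g).
p_atm/(rho*g) = 105.0*1000 / (1000*9.81) = 10.703 m.
p_vap/(rho*g) = 1.53*1000 / (1000*9.81) = 0.156 m.
NPSHa = 10.703 - 1.0 - 0.79 - 0.156
      = 8.76 m.

8.76


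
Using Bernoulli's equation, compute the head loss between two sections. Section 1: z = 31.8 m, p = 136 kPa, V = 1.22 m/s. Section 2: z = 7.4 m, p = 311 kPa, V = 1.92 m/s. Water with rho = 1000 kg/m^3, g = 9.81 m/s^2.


Total head at each section: H = z + p/(rho*g) + V^2/(2g).
H1 = 31.8 + 136*1000/(1000*9.81) + 1.22^2/(2*9.81)
   = 31.8 + 13.863 + 0.0759
   = 45.739 m.
H2 = 7.4 + 311*1000/(1000*9.81) + 1.92^2/(2*9.81)
   = 7.4 + 31.702 + 0.1879
   = 39.29 m.
h_L = H1 - H2 = 45.739 - 39.29 = 6.449 m.

6.449


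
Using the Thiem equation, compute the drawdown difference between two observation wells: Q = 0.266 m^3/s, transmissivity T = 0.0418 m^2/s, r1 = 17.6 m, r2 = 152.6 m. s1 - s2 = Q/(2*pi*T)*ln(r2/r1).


Thiem equation: s1 - s2 = Q/(2*pi*T) * ln(r2/r1).
ln(r2/r1) = ln(152.6/17.6) = 2.1599.
Q/(2*pi*T) = 0.266 / (2*pi*0.0418) = 0.266 / 0.2626 = 1.0128.
s1 - s2 = 1.0128 * 2.1599 = 2.1876 m.

2.1876


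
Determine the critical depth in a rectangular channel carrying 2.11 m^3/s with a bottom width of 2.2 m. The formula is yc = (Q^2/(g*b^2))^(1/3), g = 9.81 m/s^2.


Using yc = (Q^2 / (g * b^2))^(1/3):
Q^2 = 2.11^2 = 4.45.
g * b^2 = 9.81 * 2.2^2 = 9.81 * 4.84 = 47.48.
Q^2 / (g*b^2) = 4.45 / 47.48 = 0.0937.
yc = 0.0937^(1/3) = 0.4543 m.

0.4543


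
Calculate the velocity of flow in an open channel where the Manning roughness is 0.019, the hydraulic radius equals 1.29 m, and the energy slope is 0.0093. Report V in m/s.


Manning's equation gives V = (1/n) * R^(2/3) * S^(1/2).
First, compute R^(2/3) = 1.29^(2/3) = 1.185.
Next, S^(1/2) = 0.0093^(1/2) = 0.096437.
Then 1/n = 1/0.019 = 52.63.
V = 52.63 * 1.185 * 0.096437 = 6.0147 m/s.

6.0147


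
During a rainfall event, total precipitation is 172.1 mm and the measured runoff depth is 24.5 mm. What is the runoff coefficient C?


The runoff coefficient C = runoff depth / rainfall depth.
C = 24.5 / 172.1
  = 0.1424.

0.1424


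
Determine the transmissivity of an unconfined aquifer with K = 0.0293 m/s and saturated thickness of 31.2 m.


Transmissivity is defined as T = K * h.
T = 0.0293 * 31.2
  = 0.9142 m^2/s.

0.9142


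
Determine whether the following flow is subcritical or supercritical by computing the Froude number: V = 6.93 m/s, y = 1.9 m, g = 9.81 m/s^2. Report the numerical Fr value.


The Froude number is defined as Fr = V / sqrt(g*y).
g*y = 9.81 * 1.9 = 18.639.
sqrt(g*y) = sqrt(18.639) = 4.3173.
Fr = 6.93 / 4.3173 = 1.6052.
Since Fr > 1, the flow is supercritical.

1.6052


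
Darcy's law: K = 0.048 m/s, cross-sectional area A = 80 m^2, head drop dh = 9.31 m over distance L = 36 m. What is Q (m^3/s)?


Darcy's law: Q = K * A * i, where i = dh/L.
Hydraulic gradient i = 9.31 / 36 = 0.258611.
Q = 0.048 * 80 * 0.258611
  = 0.9931 m^3/s.

0.9931


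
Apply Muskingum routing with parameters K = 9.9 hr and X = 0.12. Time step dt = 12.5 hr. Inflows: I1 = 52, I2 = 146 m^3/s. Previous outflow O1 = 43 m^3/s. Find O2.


Muskingum coefficients:
denom = 2*K*(1-X) + dt = 2*9.9*(1-0.12) + 12.5 = 29.924.
C0 = (dt - 2*K*X)/denom = (12.5 - 2*9.9*0.12)/29.924 = 0.3383.
C1 = (dt + 2*K*X)/denom = (12.5 + 2*9.9*0.12)/29.924 = 0.4971.
C2 = (2*K*(1-X) - dt)/denom = 0.1646.
O2 = C0*I2 + C1*I1 + C2*O1
   = 0.3383*146 + 0.4971*52 + 0.1646*43
   = 82.32 m^3/s.

82.32


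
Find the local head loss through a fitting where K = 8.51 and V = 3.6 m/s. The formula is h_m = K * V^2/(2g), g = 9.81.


Minor loss formula: h_m = K * V^2/(2g).
V^2 = 3.6^2 = 12.96.
V^2/(2g) = 12.96 / 19.62 = 0.6606 m.
h_m = 8.51 * 0.6606 = 5.6213 m.

5.6213


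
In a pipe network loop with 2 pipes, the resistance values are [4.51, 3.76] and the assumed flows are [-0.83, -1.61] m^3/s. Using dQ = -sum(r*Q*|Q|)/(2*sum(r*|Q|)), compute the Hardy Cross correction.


Numerator terms (r*Q*|Q|): 4.51*-0.83*|-0.83| = -3.1069; 3.76*-1.61*|-1.61| = -9.7463.
Sum of numerator = -12.8532.
Denominator terms (r*|Q|): 4.51*|-0.83| = 3.7433; 3.76*|-1.61| = 6.0536.
2 * sum of denominator = 2 * 9.7969 = 19.5938.
dQ = --12.8532 / 19.5938 = 0.656 m^3/s.

0.656


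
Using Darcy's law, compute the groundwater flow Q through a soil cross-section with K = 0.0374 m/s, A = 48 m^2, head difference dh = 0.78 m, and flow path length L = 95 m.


Darcy's law: Q = K * A * i, where i = dh/L.
Hydraulic gradient i = 0.78 / 95 = 0.008211.
Q = 0.0374 * 48 * 0.008211
  = 0.0147 m^3/s.

0.0147


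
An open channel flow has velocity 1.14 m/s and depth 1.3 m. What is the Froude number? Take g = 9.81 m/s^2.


The Froude number is defined as Fr = V / sqrt(g*y).
g*y = 9.81 * 1.3 = 12.753.
sqrt(g*y) = sqrt(12.753) = 3.5711.
Fr = 1.14 / 3.5711 = 0.3192.

0.3192


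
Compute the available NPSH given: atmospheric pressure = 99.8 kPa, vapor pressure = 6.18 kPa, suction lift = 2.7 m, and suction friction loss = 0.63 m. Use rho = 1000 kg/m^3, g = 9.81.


NPSHa = p_atm/(rho*g) - z_s - hf_s - p_vap/(rho*g).
p_atm/(rho*g) = 99.8*1000 / (1000*9.81) = 10.173 m.
p_vap/(rho*g) = 6.18*1000 / (1000*9.81) = 0.63 m.
NPSHa = 10.173 - 2.7 - 0.63 - 0.63
      = 6.21 m.

6.21


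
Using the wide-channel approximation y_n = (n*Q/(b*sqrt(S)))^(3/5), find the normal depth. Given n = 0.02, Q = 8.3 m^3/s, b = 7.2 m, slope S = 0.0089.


We use the wide-channel approximation y_n = (n*Q/(b*sqrt(S)))^(3/5).
sqrt(S) = sqrt(0.0089) = 0.09434.
Numerator: n*Q = 0.02 * 8.3 = 0.166.
Denominator: b*sqrt(S) = 7.2 * 0.09434 = 0.679248.
arg = 0.2444.
y_n = 0.2444^(3/5) = 0.4294 m.

0.4294


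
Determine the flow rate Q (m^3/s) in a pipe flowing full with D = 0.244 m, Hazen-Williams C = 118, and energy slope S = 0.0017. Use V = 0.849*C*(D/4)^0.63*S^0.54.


For a full circular pipe, R = D/4 = 0.244/4 = 0.061 m.
V = 0.849 * 118 * 0.061^0.63 * 0.0017^0.54
  = 0.849 * 118 * 0.171695 * 0.031948
  = 0.5495 m/s.
Pipe area A = pi*D^2/4 = pi*0.244^2/4 = 0.0468 m^2.
Q = A * V = 0.0468 * 0.5495 = 0.0257 m^3/s.

0.0257


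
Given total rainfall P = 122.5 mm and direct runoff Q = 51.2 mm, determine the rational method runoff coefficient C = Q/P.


The runoff coefficient C = runoff depth / rainfall depth.
C = 51.2 / 122.5
  = 0.418.

0.418


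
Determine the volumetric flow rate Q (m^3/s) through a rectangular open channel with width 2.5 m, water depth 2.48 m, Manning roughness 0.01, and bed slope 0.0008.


For a rectangular channel, the cross-sectional area A = b * y = 2.5 * 2.48 = 6.2 m^2.
The wetted perimeter P = b + 2y = 2.5 + 2*2.48 = 7.46 m.
Hydraulic radius R = A/P = 6.2/7.46 = 0.8311 m.
Velocity V = (1/n)*R^(2/3)*S^(1/2) = (1/0.01)*0.8311^(2/3)*0.0008^(1/2) = 2.5002 m/s.
Discharge Q = A * V = 6.2 * 2.5002 = 15.501 m^3/s.

15.501


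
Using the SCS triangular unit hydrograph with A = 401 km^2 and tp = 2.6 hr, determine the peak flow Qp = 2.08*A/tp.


SCS formula: Qp = 2.08 * A / tp.
Qp = 2.08 * 401 / 2.6
   = 834.08 / 2.6
   = 320.8 m^3/s per cm.

320.8


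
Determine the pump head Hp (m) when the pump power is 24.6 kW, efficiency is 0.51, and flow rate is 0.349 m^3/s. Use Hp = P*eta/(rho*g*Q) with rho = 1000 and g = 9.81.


Pump head formula: Hp = P * eta / (rho * g * Q).
Numerator: P * eta = 24.6 * 1000 * 0.51 = 12546.0 W.
Denominator: rho * g * Q = 1000 * 9.81 * 0.349 = 3423.69.
Hp = 12546.0 / 3423.69 = 3.66 m.

3.66


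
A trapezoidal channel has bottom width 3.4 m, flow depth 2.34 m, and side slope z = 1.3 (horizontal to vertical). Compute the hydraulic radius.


For a trapezoidal section with side slope z:
A = (b + z*y)*y = (3.4 + 1.3*2.34)*2.34 = 15.074 m^2.
P = b + 2*y*sqrt(1 + z^2) = 3.4 + 2*2.34*sqrt(1 + 1.3^2) = 11.076 m.
R = A/P = 15.074 / 11.076 = 1.361 m.

1.361


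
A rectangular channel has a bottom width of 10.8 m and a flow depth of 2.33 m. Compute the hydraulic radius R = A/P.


For a rectangular section:
Flow area A = b * y = 10.8 * 2.33 = 25.16 m^2.
Wetted perimeter P = b + 2y = 10.8 + 2*2.33 = 15.46 m.
Hydraulic radius R = A/P = 25.16 / 15.46 = 1.6277 m.

1.6277


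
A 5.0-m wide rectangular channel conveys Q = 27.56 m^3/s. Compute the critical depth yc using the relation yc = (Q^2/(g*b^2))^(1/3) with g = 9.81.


Using yc = (Q^2 / (g * b^2))^(1/3):
Q^2 = 27.56^2 = 759.55.
g * b^2 = 9.81 * 5.0^2 = 9.81 * 25.0 = 245.25.
Q^2 / (g*b^2) = 759.55 / 245.25 = 3.097.
yc = 3.097^(1/3) = 1.4576 m.

1.4576


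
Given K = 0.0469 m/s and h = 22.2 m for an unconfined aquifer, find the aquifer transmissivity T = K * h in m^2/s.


Transmissivity is defined as T = K * h.
T = 0.0469 * 22.2
  = 1.0412 m^2/s.

1.0412


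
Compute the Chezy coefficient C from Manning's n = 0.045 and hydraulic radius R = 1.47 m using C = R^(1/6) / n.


The Chezy coefficient relates to Manning's n through C = R^(1/6) / n.
R^(1/6) = 1.47^(1/6) = 1.066317.
C = 1.066317 / 0.045 = 23.7 m^(1/2)/s.

23.7


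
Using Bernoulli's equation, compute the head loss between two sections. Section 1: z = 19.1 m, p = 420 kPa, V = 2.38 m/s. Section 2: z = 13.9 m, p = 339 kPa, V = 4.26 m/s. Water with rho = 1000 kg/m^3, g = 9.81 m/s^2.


Total head at each section: H = z + p/(rho*g) + V^2/(2g).
H1 = 19.1 + 420*1000/(1000*9.81) + 2.38^2/(2*9.81)
   = 19.1 + 42.813 + 0.2887
   = 62.202 m.
H2 = 13.9 + 339*1000/(1000*9.81) + 4.26^2/(2*9.81)
   = 13.9 + 34.557 + 0.925
   = 49.382 m.
h_L = H1 - H2 = 62.202 - 49.382 = 12.821 m.

12.821


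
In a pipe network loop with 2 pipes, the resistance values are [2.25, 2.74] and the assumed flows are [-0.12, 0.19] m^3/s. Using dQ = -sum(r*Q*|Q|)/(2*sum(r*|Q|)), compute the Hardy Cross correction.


Numerator terms (r*Q*|Q|): 2.25*-0.12*|-0.12| = -0.0324; 2.74*0.19*|0.19| = 0.0989.
Sum of numerator = 0.0665.
Denominator terms (r*|Q|): 2.25*|-0.12| = 0.27; 2.74*|0.19| = 0.5206.
2 * sum of denominator = 2 * 0.7906 = 1.5812.
dQ = -0.0665 / 1.5812 = -0.0421 m^3/s.

-0.0421


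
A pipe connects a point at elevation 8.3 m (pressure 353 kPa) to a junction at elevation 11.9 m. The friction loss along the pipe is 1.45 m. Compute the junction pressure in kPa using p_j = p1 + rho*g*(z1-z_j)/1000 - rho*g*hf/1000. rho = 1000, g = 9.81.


Junction pressure: p_j = p1 + rho*g*(z1 - z_j)/1000 - rho*g*hf/1000.
Elevation term = 1000*9.81*(8.3 - 11.9)/1000 = -35.316 kPa.
Friction term = 1000*9.81*1.45/1000 = 14.225 kPa.
p_j = 353 + -35.316 - 14.225 = 303.46 kPa.

303.46


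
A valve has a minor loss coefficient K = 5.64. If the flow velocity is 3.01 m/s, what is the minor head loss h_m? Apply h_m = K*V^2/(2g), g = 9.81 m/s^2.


Minor loss formula: h_m = K * V^2/(2g).
V^2 = 3.01^2 = 9.0601.
V^2/(2g) = 9.0601 / 19.62 = 0.4618 m.
h_m = 5.64 * 0.4618 = 2.6044 m.

2.6044


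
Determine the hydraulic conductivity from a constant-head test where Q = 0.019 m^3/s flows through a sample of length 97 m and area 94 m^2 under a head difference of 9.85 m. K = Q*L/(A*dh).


From K = Q*L / (A*dh):
Numerator: Q*L = 0.019 * 97 = 1.843.
Denominator: A*dh = 94 * 9.85 = 925.9.
K = 1.843 / 925.9 = 0.00199 m/s.

0.00199


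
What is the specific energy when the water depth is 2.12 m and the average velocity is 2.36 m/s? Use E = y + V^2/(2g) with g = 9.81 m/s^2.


Specific energy E = y + V^2/(2g).
Velocity head = V^2/(2g) = 2.36^2 / (2*9.81) = 5.5696 / 19.62 = 0.2839 m.
E = 2.12 + 0.2839 = 2.4039 m.

2.4039


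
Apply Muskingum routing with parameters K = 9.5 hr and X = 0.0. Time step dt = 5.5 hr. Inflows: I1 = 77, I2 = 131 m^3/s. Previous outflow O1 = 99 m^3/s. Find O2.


Muskingum coefficients:
denom = 2*K*(1-X) + dt = 2*9.5*(1-0.0) + 5.5 = 24.5.
C0 = (dt - 2*K*X)/denom = (5.5 - 2*9.5*0.0)/24.5 = 0.2245.
C1 = (dt + 2*K*X)/denom = (5.5 + 2*9.5*0.0)/24.5 = 0.2245.
C2 = (2*K*(1-X) - dt)/denom = 0.551.
O2 = C0*I2 + C1*I1 + C2*O1
   = 0.2245*131 + 0.2245*77 + 0.551*99
   = 101.24 m^3/s.

101.24


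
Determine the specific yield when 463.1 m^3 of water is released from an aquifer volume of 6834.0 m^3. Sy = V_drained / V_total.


Specific yield Sy = Volume drained / Total volume.
Sy = 463.1 / 6834.0
   = 0.0678.

0.0678


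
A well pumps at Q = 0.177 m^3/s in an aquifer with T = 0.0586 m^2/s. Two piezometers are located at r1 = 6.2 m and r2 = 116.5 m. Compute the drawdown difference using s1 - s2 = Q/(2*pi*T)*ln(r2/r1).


Thiem equation: s1 - s2 = Q/(2*pi*T) * ln(r2/r1).
ln(r2/r1) = ln(116.5/6.2) = 2.9333.
Q/(2*pi*T) = 0.177 / (2*pi*0.0586) = 0.177 / 0.3682 = 0.4807.
s1 - s2 = 0.4807 * 2.9333 = 1.4101 m.

1.4101


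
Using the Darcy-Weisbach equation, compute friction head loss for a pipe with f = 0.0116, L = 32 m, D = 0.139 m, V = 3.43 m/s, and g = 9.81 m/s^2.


Darcy-Weisbach equation: h_f = f * (L/D) * V^2/(2g).
f * L/D = 0.0116 * 32/0.139 = 2.6705.
V^2/(2g) = 3.43^2 / (2*9.81) = 11.7649 / 19.62 = 0.5996 m.
h_f = 2.6705 * 0.5996 = 1.601 m.

1.601


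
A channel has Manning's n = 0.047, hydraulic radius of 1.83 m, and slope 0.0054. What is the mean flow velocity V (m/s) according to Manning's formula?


Manning's equation gives V = (1/n) * R^(2/3) * S^(1/2).
First, compute R^(2/3) = 1.83^(2/3) = 1.4961.
Next, S^(1/2) = 0.0054^(1/2) = 0.073485.
Then 1/n = 1/0.047 = 21.28.
V = 21.28 * 1.4961 * 0.073485 = 2.3392 m/s.

2.3392


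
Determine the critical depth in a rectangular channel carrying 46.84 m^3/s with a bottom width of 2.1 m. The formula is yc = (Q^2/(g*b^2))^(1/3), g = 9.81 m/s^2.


Using yc = (Q^2 / (g * b^2))^(1/3):
Q^2 = 46.84^2 = 2193.99.
g * b^2 = 9.81 * 2.1^2 = 9.81 * 4.41 = 43.26.
Q^2 / (g*b^2) = 2193.99 / 43.26 = 50.7164.
yc = 50.7164^(1/3) = 3.7015 m.

3.7015


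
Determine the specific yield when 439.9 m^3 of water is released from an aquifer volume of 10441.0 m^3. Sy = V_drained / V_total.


Specific yield Sy = Volume drained / Total volume.
Sy = 439.9 / 10441.0
   = 0.0421.

0.0421


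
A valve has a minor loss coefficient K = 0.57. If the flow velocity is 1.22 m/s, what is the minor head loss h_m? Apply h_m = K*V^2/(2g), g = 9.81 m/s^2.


Minor loss formula: h_m = K * V^2/(2g).
V^2 = 1.22^2 = 1.4884.
V^2/(2g) = 1.4884 / 19.62 = 0.0759 m.
h_m = 0.57 * 0.0759 = 0.0432 m.

0.0432


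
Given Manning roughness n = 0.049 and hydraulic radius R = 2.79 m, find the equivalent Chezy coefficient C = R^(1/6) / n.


The Chezy coefficient relates to Manning's n through C = R^(1/6) / n.
R^(1/6) = 2.79^(1/6) = 1.186499.
C = 1.186499 / 0.049 = 24.21 m^(1/2)/s.

24.21
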